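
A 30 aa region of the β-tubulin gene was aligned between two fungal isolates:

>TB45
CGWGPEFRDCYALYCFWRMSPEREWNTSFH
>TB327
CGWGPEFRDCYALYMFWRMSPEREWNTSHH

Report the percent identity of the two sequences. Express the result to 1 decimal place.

93.3%

Mismatches occur at site 15 (C↔M), site 29 (F↔H).
28 of the 30 sites match, so the percent identity is 28/30 × 100 = 93.3%.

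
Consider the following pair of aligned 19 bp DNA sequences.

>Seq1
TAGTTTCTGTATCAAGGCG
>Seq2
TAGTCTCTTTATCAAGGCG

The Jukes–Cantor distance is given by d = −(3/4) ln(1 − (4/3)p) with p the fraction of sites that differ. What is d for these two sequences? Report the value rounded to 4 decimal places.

0.1134

Mismatches occur at site 5 (T↔C), site 9 (G↔T).
p = 2/19 = 0.105263.
d = −0.75 · ln(1 − (4/3)·0.105263) = −0.75 · ln(0.859649) = −0.75 · (-0.151231) = 0.1134.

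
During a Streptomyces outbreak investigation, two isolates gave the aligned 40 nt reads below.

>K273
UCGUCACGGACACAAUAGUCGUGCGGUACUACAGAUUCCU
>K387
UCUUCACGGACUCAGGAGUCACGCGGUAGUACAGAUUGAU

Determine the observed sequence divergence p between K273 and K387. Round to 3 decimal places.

0.225

Mismatches occur at site 3 (G→U), site 12 (A→U), site 15 (A→G), site 16 (U→G), site 21 (G→A), site 22 (U→C), site 29 (C→G), site 38 (C→G), site 39 (C→A).
There are 9 differences over 40 sites, so p = 9/40 = 0.225.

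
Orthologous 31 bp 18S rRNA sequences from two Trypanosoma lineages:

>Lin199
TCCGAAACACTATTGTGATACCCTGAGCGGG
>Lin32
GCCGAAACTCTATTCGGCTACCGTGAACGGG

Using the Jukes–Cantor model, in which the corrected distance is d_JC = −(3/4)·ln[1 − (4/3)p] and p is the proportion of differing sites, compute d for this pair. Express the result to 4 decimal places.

0.2687

The sequences differ at positions 1 (T/G), 9 (A/T), 15 (G/C), 16 (T/G), 18 (A/C), 23 (C/G), 27 (G/A).
p = 7/31 = 0.225806.
d = −0.75 · ln(1 − (4/3)·0.225806) = −0.75 · ln(0.698925) = −0.75 · (-0.358212) = 0.2687.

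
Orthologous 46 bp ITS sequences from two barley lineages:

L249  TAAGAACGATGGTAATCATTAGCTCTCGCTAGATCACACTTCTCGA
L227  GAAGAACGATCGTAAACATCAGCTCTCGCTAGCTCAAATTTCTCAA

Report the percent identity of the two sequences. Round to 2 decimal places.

Differing sites — 1:T/G; 11:G/C; 16:T/A; 20:T/C; 33:A/C; 37:C/A; 39:C/T; 45:G/A.
38 of the 46 sites match, so the percent identity is 38/46 × 100 = 82.61%.

82.61%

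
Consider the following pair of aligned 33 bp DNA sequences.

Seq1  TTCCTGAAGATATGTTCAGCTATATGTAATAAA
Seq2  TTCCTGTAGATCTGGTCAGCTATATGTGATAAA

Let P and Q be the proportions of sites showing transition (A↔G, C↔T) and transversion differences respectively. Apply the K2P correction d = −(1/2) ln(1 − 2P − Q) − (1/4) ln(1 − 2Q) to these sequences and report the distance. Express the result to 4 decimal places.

0.1323

Differing sites — 7:A/T (Tv); 12:A/C (Tv); 15:T/G (Tv); 28:A/G (Ti).
Of the 4 differences, 1 transition and 3 transversions over 33 sites: P = 1/33 = 0.030303, Q = 3/33 = 0.090909.
d = −0.5·ln(0.848485) − 0.25·ln(0.818182) = −0.5·(-0.164303) − 0.25·(-0.200670) = 0.1323.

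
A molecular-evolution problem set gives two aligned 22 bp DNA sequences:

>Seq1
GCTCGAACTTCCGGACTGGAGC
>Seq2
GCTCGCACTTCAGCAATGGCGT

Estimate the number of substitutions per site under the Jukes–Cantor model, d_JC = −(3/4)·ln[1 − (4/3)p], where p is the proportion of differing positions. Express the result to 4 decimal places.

Mismatches occur at site 6 (A→C), site 12 (C→A), site 14 (G→C), site 16 (C→A), site 20 (A→C), site 22 (C→T).
p = 6/22 = 0.272727.
d = −0.75 · ln(1 − (4/3)·0.272727) = −0.75 · ln(0.636364) = −0.75 · (-0.451985) = 0.3390.

0.3390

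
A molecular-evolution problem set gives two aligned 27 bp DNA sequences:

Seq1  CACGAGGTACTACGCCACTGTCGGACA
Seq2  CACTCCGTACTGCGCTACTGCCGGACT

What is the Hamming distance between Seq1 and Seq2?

The sequences differ at positions 4 (G/T), 5 (A/C), 6 (G/C), 12 (A/G), 16 (C/T), 21 (T/C), 27 (A/T).
That gives 7 mismatches out of 27 aligned sites, so the Hamming distance is 7.

7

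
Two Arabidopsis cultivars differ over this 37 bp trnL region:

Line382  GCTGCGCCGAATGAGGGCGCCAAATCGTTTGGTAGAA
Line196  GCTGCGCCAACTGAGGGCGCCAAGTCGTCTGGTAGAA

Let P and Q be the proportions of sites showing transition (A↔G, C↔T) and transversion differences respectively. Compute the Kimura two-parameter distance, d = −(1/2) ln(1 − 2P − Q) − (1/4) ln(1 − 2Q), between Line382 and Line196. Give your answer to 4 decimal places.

The sequences differ at positions 9 (G/A, transition), 11 (A/C, transversion), 24 (A/G, transition), 29 (T/C, transition).
Of the 4 differences, 3 transitions and 1 transversion over 37 sites: P = 3/37 = 0.081081, Q = 1/37 = 0.027027.
d = −0.5·ln(0.810811) − 0.25·ln(0.945946) = −0.5·(-0.209720) − 0.25·(-0.055570) = 0.1188.

0.1188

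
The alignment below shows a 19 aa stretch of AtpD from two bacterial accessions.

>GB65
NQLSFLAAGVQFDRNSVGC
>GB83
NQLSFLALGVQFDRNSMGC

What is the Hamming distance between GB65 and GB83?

2

The sequences differ at positions 8 (A/L), 17 (V/M).
That gives 2 mismatches out of 19 aligned sites, so the Hamming distance is 2.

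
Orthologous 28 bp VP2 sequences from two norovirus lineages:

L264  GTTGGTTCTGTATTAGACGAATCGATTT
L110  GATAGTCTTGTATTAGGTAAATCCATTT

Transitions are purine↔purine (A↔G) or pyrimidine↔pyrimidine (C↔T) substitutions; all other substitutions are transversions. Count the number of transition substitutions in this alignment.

Mismatches occur at site 2 (T/A, transversion), site 4 (G/A, transition), site 7 (T/C, transition), site 8 (C/T, transition), site 17 (A/G, transition), site 18 (C/T, transition), site 19 (G/A, transition), site 24 (G/C, transversion).
Of the 8 differences, 6 transitions and 2 transversions, so the answer is 6.

6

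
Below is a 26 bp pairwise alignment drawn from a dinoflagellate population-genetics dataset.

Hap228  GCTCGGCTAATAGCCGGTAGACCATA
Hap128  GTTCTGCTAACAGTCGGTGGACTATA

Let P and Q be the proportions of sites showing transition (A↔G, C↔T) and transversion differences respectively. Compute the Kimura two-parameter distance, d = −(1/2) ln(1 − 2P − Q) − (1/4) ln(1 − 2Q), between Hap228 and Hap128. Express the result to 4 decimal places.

0.2950

The sequences differ at positions 2 (C/T, transition), 5 (G/T, transversion), 11 (T/C, transition), 14 (C/T, transition), 19 (A/G, transition), 23 (C/T, transition).
Of the 6 differences, 5 transitions and 1 transversion over 26 sites: P = 5/26 = 0.192308, Q = 1/26 = 0.038462.
d = −0.5·ln(0.576922) − 0.25·ln(0.923076) = −0.5·(-0.550048) − 0.25·(-0.080044) = 0.2950.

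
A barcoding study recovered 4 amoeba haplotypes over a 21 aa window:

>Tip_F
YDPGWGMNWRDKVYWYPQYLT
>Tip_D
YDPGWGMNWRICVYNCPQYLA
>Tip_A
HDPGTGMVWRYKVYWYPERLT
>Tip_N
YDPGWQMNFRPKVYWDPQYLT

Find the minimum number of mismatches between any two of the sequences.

Pairwise Hamming distances:
  Tip_F vs Tip_D: 5
  Tip_F vs Tip_A: 6
  Tip_F vs Tip_N: 4
  Tip_D vs Tip_A: 10
  Tip_D vs Tip_N: 7
  Tip_A vs Tip_N: 9
The smallest is 4, between Tip_F and Tip_N.

4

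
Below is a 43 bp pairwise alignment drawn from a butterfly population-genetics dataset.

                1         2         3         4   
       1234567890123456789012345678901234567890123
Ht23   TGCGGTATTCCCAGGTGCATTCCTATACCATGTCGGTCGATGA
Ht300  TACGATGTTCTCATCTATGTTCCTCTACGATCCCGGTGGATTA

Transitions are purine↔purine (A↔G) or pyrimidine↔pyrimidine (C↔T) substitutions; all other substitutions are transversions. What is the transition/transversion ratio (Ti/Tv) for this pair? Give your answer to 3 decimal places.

Mismatches occur at site 2 (G↔A, transition), site 5 (G↔A, transition), site 7 (A↔G, transition), site 11 (C↔T, transition), site 14 (G↔T, transversion), site 15 (G↔C, transversion), site 17 (G↔A, transition), site 18 (C↔T, transition), site 19 (A↔G, transition), site 25 (A↔C, transversion), site 29 (C↔G, transversion), site 32 (G↔C, transversion), site 33 (T↔C, transition), site 38 (C↔G, transversion), site 42 (G↔T, transversion).
Of the 15 differences, 8 transitions and 7 transversions, so Ti/Tv = 8/7 = 1.143.

1.143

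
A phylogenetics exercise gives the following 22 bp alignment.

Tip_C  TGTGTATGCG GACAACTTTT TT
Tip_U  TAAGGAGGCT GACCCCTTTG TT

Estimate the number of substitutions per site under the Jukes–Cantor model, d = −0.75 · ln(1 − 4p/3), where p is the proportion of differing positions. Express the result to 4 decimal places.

0.4975

Mismatches occur at site 2 (G/A), site 3 (T/A), site 5 (T/G), site 7 (T/G), site 10 (G/T), site 14 (A/C), site 15 (A/C), site 20 (T/G).
p = 8/22 = 0.363636.
d = −0.75 · ln(1 − (4/3)·0.363636) = −0.75 · ln(0.515152) = −0.75 · (-0.663293) = 0.4975.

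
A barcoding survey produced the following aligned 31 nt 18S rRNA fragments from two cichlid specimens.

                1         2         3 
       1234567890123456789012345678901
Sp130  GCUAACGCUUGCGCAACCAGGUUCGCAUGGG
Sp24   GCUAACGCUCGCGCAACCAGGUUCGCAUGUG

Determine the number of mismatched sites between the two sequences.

Differing sites — 10:U/C; 30:G/U.
That gives 2 mismatches out of 31 aligned sites, so the Hamming distance is 2.

2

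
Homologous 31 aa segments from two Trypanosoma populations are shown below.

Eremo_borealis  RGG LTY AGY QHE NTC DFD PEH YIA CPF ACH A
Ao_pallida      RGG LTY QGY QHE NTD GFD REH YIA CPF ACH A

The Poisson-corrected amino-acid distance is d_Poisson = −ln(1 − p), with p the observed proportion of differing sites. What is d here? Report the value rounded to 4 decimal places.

0.1382

The sequences differ at positions 7 (A/Q), 15 (C/D), 16 (D/G), 19 (P/R).
p = 4/31 = 0.129032.
d = −ln(1 − 0.129032) = −ln(0.870968) = 0.1382.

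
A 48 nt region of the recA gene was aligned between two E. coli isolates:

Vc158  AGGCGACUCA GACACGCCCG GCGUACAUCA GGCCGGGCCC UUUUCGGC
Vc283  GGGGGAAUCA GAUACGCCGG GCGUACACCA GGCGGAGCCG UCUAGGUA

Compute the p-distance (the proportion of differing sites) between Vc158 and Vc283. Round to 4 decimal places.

Mismatches occur at site 1 (A→G), site 4 (C→G), site 7 (C→A), site 13 (C→U), site 19 (C→G), site 28 (U→C), site 34 (C→G), site 36 (G→A), site 40 (C→G), site 42 (U→C), site 44 (U→A), site 45 (C→G), site 47 (G→U), site 48 (C→A).
There are 14 differences over 48 sites, so p = 14/48 = 0.2917.

0.2917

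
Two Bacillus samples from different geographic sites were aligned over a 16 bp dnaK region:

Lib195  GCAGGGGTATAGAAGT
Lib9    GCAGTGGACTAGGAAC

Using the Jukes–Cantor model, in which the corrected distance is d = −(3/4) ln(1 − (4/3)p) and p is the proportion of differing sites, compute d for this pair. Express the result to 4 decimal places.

Mismatches occur at site 5 (G/T), site 8 (T/A), site 9 (A/C), site 13 (A/G), site 15 (G/A), site 16 (T/C).
p = 6/16 = 0.375000.
d = −0.75 · ln(1 − (4/3)·0.375000) = −0.75 · ln(0.500000) = −0.75 · (-0.693147) = 0.5199.

0.5199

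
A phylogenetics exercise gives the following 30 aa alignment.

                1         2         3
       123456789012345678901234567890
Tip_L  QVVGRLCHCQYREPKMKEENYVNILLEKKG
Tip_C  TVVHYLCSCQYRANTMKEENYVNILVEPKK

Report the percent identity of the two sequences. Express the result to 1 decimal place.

Mismatches occur at site 1 (Q↔T), site 4 (G↔H), site 5 (R↔Y), site 8 (H↔S), site 13 (E↔A), site 14 (P↔N), site 15 (K↔T), site 26 (L↔V), site 28 (K↔P), site 30 (G↔K).
20 of the 30 sites match, so the percent identity is 20/30 × 100 = 66.7%.

66.7%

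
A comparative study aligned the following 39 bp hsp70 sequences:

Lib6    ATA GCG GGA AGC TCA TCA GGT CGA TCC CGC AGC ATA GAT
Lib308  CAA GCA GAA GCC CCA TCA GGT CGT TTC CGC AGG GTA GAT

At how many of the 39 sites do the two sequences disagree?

11

The sequences differ at positions 1 (A/C), 2 (T/A), 6 (G/A), 8 (G/A), 10 (A/G), 11 (G/C), 13 (T/C), 24 (A/T), 26 (C/T), 33 (C/G), 34 (A/G).
That gives 11 mismatches out of 39 aligned sites, so the Hamming distance is 11.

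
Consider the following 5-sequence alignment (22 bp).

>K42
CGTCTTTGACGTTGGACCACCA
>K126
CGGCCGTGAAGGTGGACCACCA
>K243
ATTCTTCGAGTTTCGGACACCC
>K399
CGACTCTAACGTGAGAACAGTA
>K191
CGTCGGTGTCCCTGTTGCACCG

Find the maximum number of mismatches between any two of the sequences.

15

Pairwise Hamming distances:
  K42 vs K126: 5
  K42 vs K243: 9
  K42 vs K399: 8
  K42 vs K191: 9
  K126 vs K243: 13
  K126 vs K399: 11
  K126 vs K191: 10
  K243 vs K399: 14
  K243 vs K191: 14
  K399 vs K191: 15
The largest is 15, between K399 and K191.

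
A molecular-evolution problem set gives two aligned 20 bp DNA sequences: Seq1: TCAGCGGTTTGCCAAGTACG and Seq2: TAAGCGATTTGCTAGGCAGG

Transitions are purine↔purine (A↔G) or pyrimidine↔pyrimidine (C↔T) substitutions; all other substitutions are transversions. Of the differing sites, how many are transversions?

The sequences differ at positions 2 (C/A, transversion), 7 (G/A, transition), 13 (C/T, transition), 15 (A/G, transition), 17 (T/C, transition), 19 (C/G, transversion).
Of the 6 differences, 4 transitions and 2 transversions, so the answer is 2.

2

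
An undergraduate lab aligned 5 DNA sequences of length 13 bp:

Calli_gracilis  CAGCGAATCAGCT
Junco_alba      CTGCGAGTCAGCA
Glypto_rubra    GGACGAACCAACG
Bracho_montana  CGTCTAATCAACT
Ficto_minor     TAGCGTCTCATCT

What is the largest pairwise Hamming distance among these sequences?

Pairwise Hamming distances:
  Calli_gracilis vs Junco_alba: 3
  Calli_gracilis vs Glypto_rubra: 6
  Calli_gracilis vs Bracho_montana: 4
  Calli_gracilis vs Ficto_minor: 4
  Junco_alba vs Glypto_rubra: 7
  Junco_alba vs Bracho_montana: 6
  Junco_alba vs Ficto_minor: 6
  Glypto_rubra vs Bracho_montana: 5
  Glypto_rubra vs Ficto_minor: 8
  Bracho_montana vs Ficto_minor: 7
The largest is 8, between Glypto_rubra and Ficto_minor.

8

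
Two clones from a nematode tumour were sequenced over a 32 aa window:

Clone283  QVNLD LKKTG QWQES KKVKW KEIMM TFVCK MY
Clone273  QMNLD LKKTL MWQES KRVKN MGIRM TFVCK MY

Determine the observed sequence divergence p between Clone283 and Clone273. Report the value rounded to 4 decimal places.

0.2500

The sequences differ at positions 2 (V/M), 10 (G/L), 11 (Q/M), 17 (K/R), 20 (W/N), 21 (K/M), 22 (E/G), 24 (M/R).
There are 8 differences over 32 sites, so p = 8/32 = 0.2500.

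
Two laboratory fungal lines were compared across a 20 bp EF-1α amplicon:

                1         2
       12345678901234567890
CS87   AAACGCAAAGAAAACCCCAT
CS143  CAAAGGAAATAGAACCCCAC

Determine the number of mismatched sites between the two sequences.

Differing sites — 1:A/C; 4:C/A; 6:C/G; 10:G/T; 12:A/G; 20:T/C.
That gives 6 mismatches out of 20 aligned sites, so the Hamming distance is 6.

6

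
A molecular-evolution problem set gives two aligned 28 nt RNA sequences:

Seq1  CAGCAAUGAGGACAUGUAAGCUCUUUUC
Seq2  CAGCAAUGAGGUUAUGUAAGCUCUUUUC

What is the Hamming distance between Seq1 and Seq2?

The sequences differ at positions 12 (A/U), 13 (C/U).
That gives 2 mismatches out of 28 aligned sites, so the Hamming distance is 2.

2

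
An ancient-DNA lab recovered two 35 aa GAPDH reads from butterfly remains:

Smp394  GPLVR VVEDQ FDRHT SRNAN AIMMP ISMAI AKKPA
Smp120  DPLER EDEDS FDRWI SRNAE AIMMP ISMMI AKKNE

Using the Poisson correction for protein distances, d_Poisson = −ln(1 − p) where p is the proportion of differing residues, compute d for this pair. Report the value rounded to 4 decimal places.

Differing sites — 1:G/D; 4:V/E; 6:V/E; 7:V/D; 10:Q/S; 14:H/W; 15:T/I; 20:N/E; 29:A/M; 34:P/N; 35:A/E.
p = 11/35 = 0.314286.
d = −ln(1 − 0.314286) = −ln(0.685714) = 0.3773.

0.3773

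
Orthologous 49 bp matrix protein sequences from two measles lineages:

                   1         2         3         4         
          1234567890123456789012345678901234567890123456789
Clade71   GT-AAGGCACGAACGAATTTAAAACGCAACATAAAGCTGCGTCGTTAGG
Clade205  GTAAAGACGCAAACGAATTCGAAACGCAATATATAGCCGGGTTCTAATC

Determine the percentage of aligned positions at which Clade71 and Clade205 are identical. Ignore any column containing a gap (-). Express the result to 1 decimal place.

Excluding the 1 gap column leaves 48 comparable sites.
Differing sites — 7:G/A; 9:A/G; 11:G/A; 20:T/C; 21:A/G; 30:C/T; 34:A/T; 38:T/C; 40:C/G; 43:C/T; 44:G/C; 46:T/A; 48:G/T; 49:G/C.
34 of the 48 comparable sites match, so the percent identity is 34/48 × 100 = 70.8%.

70.8%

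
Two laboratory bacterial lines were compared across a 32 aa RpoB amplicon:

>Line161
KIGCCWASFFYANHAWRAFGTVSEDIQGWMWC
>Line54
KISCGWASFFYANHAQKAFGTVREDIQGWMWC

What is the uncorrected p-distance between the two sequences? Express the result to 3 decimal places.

0.156

The sequences differ at positions 3 (G/S), 5 (C/G), 16 (W/Q), 17 (R/K), 23 (S/R).
There are 5 differences over 32 sites, so p = 5/32 = 0.156.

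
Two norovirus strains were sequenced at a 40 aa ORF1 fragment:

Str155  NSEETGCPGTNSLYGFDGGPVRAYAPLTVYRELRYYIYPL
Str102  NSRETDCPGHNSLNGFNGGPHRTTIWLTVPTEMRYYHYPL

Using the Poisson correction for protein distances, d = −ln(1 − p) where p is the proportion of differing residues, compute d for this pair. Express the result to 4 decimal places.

Differing sites — 3:E/R; 6:G/D; 10:T/H; 14:Y/N; 17:D/N; 21:V/H; 23:A/T; 24:Y/T; 25:A/I; 26:P/W; 30:Y/P; 31:R/T; 33:L/M; 37:I/H.
p = 14/40 = 0.350000.
d = −ln(1 − 0.350000) = −ln(0.650000) = 0.4308.

0.4308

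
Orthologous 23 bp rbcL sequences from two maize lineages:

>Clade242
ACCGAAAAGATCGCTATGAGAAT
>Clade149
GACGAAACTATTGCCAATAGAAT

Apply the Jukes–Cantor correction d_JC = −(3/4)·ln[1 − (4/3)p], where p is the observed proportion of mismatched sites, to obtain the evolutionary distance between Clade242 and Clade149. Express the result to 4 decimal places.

0.4674

Differing sites — 1:A/G; 2:C/A; 8:A/C; 9:G/T; 12:C/T; 15:T/C; 17:T/A; 18:G/T.
p = 8/23 = 0.347826.
d = −0.75 · ln(1 − (4/3)·0.347826) = −0.75 · ln(0.536232) = −0.75 · (-0.623188) = 0.4674.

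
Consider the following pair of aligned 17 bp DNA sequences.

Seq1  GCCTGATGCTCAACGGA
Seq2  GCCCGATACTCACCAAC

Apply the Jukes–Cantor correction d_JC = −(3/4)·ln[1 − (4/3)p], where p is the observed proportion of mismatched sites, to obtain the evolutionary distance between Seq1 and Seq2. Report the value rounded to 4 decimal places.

Differing sites — 4:T/C; 8:G/A; 13:A/C; 15:G/A; 16:G/A; 17:A/C.
p = 6/17 = 0.352941.
d = −0.75 · ln(1 − (4/3)·0.352941) = −0.75 · ln(0.529412) = −0.75 · (-0.635988) = 0.4770.

0.4770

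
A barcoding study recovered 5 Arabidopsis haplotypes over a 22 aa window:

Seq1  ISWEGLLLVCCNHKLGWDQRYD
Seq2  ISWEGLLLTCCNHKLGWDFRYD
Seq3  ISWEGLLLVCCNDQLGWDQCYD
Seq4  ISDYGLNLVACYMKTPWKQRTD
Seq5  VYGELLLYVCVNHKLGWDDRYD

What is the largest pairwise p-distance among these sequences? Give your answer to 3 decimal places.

0.727

Pairwise Hamming distances:
  Seq1 vs Seq2: 2
  Seq1 vs Seq3: 3
  Seq1 vs Seq4: 10
  Seq1 vs Seq5: 7
  Seq2 vs Seq3: 5
  Seq2 vs Seq4: 12
  Seq2 vs Seq5: 8
  Seq3 vs Seq4: 12
  Seq3 vs Seq5: 10
  Seq4 vs Seq5: 16
The largest is 16 mismatches, between Seq4 and Seq5; p = 16/22 = 0.727.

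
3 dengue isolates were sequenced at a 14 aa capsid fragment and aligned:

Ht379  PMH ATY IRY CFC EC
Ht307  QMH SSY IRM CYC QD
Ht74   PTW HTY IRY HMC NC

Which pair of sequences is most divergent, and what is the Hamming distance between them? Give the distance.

Pairwise Hamming distances:
  Ht379 vs Ht307: 7
  Ht379 vs Ht74: 6
  Ht307 vs Ht74: 10
The largest is 10, between Ht307 and Ht74.

10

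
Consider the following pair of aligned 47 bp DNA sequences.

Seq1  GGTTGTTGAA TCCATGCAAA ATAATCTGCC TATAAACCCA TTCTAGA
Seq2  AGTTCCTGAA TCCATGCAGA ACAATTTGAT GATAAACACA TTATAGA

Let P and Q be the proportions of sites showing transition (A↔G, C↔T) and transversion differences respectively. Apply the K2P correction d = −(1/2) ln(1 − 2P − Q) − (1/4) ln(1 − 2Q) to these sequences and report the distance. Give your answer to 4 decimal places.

0.2843

The sequences differ at positions 1 (G/A, transition), 5 (G/C, transversion), 6 (T/C, transition), 19 (A/G, transition), 22 (T/C, transition), 26 (C/T, transition), 29 (C/A, transversion), 30 (C/T, transition), 31 (T/G, transversion), 38 (C/A, transversion), 43 (C/A, transversion).
Of the 11 differences, 6 transitions and 5 transversions over 47 sites: P = 6/47 = 0.127660, Q = 5/47 = 0.106383.
d = −0.5·ln(0.638297) − 0.25·ln(0.787234) = −0.5·(-0.448952) − 0.25·(-0.239230) = 0.2843.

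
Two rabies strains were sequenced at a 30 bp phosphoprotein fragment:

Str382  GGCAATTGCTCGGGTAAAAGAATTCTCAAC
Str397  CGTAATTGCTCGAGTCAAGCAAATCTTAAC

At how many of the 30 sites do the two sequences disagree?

Differing sites — 1:G/C; 3:C/T; 13:G/A; 16:A/C; 19:A/G; 20:G/C; 23:T/A; 27:C/T.
That gives 8 mismatches out of 30 aligned sites, so the Hamming distance is 8.

8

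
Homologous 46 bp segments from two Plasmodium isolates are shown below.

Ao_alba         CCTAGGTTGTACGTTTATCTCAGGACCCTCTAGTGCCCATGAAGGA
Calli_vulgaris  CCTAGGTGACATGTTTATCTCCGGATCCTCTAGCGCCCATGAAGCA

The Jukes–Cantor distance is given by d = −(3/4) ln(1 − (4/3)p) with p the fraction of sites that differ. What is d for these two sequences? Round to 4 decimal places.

0.1979

The sequences differ at positions 8 (T/G), 9 (G/A), 10 (T/C), 12 (C/T), 22 (A/C), 26 (C/T), 34 (T/C), 45 (G/C).
p = 8/46 = 0.173913.
d = −0.75 · ln(1 − (4/3)·0.173913) = −0.75 · ln(0.768116) = −0.75 · (-0.263815) = 0.1979.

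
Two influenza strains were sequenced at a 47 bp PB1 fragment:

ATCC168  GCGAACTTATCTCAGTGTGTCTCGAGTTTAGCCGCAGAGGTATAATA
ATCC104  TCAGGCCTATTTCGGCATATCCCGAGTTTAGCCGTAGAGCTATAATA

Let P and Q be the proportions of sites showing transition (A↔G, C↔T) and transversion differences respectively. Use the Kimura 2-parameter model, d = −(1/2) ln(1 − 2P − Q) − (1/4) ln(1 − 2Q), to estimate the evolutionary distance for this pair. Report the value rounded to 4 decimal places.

Differing sites — 1:G/T (Tv); 3:G/A (Ti); 4:A/G (Ti); 5:A/G (Ti); 7:T/C (Ti); 11:C/T (Ti); 14:A/G (Ti); 16:T/C (Ti); 17:G/A (Ti); 19:G/A (Ti); 22:T/C (Ti); 35:C/T (Ti); 40:G/C (Tv).
Of the 13 differences, 11 transitions and 2 transversions over 47 sites: P = 11/47 = 0.234043, Q = 2/47 = 0.042553.
d = −0.5·ln(0.489361) − 0.25·ln(0.914894) = −0.5·(-0.714655) − 0.25·(-0.088947) = 0.3796.

0.3796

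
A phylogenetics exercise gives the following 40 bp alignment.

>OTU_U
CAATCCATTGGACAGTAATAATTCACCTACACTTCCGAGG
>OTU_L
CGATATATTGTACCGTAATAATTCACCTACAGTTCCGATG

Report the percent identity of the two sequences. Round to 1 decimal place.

82.5%

Mismatches occur at site 2 (A→G), site 5 (C→A), site 6 (C→T), site 11 (G→T), site 14 (A→C), site 32 (C→G), site 39 (G→T).
33 of the 40 sites match, so the percent identity is 33/40 × 100 = 82.5%.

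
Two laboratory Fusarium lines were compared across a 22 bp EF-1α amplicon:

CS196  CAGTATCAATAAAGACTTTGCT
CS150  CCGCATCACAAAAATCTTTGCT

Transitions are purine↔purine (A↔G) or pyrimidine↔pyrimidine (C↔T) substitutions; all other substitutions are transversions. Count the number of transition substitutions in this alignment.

Mismatches occur at site 2 (A/C, transversion), site 4 (T/C, transition), site 9 (A/C, transversion), site 10 (T/A, transversion), site 14 (G/A, transition), site 15 (A/T, transversion).
Of the 6 differences, 2 transitions and 4 transversions, so the answer is 2.

2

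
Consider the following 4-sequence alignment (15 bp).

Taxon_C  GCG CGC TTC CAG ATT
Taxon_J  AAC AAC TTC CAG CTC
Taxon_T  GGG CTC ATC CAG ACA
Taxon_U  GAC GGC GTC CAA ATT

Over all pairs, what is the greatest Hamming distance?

Pairwise Hamming distances:
  Taxon_C vs Taxon_J: 7
  Taxon_C vs Taxon_T: 5
  Taxon_C vs Taxon_U: 5
  Taxon_J vs Taxon_T: 9
  Taxon_J vs Taxon_U: 7
  Taxon_T vs Taxon_U: 8
The largest is 9, between Taxon_J and Taxon_T.

9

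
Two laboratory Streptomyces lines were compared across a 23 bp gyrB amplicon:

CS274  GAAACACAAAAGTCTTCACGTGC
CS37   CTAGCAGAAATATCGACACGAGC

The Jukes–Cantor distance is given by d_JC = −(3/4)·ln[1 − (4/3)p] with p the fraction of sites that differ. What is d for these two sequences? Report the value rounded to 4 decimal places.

0.5532

Differing sites — 1:G/C; 2:A/T; 4:A/G; 7:C/G; 11:A/T; 12:G/A; 15:T/G; 16:T/A; 21:T/A.
p = 9/23 = 0.391304.
d = −0.75 · ln(1 − (4/3)·0.391304) = −0.75 · ln(0.478261) = −0.75 · (-0.737599) = 0.5532.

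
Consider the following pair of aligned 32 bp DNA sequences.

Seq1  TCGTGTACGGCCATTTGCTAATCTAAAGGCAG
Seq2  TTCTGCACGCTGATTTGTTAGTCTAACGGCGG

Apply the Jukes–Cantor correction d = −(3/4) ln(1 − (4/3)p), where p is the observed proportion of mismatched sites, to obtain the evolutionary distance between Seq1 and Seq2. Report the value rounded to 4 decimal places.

0.4042

Differing sites — 2:C/T; 3:G/C; 6:T/C; 10:G/C; 11:C/T; 12:C/G; 18:C/T; 21:A/G; 27:A/C; 31:A/G.
p = 10/32 = 0.312500.
d = −0.75 · ln(1 − (4/3)·0.312500) = −0.75 · ln(0.583333) = −0.75 · (-0.538997) = 0.4042.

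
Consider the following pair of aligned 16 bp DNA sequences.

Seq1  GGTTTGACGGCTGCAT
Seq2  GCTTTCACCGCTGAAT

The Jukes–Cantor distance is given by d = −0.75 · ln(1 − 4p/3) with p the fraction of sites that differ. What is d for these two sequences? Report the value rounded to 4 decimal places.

0.3041

Mismatches occur at site 2 (G→C), site 6 (G→C), site 9 (G→C), site 14 (C→A).
p = 4/16 = 0.250000.
d = −0.75 · ln(1 − (4/3)·0.250000) = −0.75 · ln(0.666667) = −0.75 · (-0.405465) = 0.3041.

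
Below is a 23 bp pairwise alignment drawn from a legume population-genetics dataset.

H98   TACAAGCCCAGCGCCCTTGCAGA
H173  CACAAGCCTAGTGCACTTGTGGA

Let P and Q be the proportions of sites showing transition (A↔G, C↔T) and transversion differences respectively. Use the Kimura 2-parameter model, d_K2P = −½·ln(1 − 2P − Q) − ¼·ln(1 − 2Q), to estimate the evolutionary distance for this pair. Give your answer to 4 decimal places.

Mismatches occur at site 1 (T↔C, transition), site 9 (C↔T, transition), site 12 (C↔T, transition), site 15 (C↔A, transversion), site 20 (C↔T, transition), site 21 (A↔G, transition).
Of the 6 differences, 5 transitions and 1 transversion over 23 sites: P = 5/23 = 0.217391, Q = 1/23 = 0.043478.
d = −0.5·ln(0.521740) − 0.25·ln(0.913044) = −0.5·(-0.650586) − 0.25·(-0.090971) = 0.3480.

0.3480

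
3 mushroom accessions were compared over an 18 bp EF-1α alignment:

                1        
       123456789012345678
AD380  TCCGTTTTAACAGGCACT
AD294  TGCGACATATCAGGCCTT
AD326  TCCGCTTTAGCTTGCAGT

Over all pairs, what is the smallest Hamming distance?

5

Pairwise Hamming distances:
  AD380 vs AD294: 7
  AD380 vs AD326: 5
  AD294 vs AD326: 9
The smallest is 5, between AD380 and AD326.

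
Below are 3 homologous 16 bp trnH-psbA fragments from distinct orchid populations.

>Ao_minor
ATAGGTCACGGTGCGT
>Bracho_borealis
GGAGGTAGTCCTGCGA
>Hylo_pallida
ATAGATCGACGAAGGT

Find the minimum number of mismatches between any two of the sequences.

7

Pairwise Hamming distances:
  Ao_minor vs Bracho_borealis: 8
  Ao_minor vs Hylo_pallida: 7
  Bracho_borealis vs Hylo_pallida: 10
The smallest is 7, between Ao_minor and Hylo_pallida.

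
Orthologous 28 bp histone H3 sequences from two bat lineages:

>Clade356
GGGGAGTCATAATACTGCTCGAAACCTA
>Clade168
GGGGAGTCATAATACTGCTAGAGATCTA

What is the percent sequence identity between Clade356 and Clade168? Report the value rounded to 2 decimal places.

89.29%

Mismatches occur at site 20 (C/A), site 23 (A/G), site 25 (C/T).
25 of the 28 sites match, so the percent identity is 25/28 × 100 = 89.29%.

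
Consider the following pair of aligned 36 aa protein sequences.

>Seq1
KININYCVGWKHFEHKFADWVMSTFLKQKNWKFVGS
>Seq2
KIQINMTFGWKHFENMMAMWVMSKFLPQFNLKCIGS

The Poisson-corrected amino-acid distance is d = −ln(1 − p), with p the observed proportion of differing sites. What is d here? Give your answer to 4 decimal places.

Differing sites — 3:N/Q; 6:Y/M; 7:C/T; 8:V/F; 15:H/N; 16:K/M; 17:F/M; 19:D/M; 24:T/K; 27:K/P; 29:K/F; 31:W/L; 33:F/C; 34:V/I.
p = 14/36 = 0.388889.
d = −ln(1 − 0.388889) = −ln(0.611111) = 0.4925.

0.4925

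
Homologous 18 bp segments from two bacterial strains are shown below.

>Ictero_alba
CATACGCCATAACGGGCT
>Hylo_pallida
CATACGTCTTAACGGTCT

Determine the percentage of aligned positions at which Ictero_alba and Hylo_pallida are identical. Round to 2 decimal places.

83.33%

The sequences differ at positions 7 (C/T), 9 (A/T), 16 (G/T).
15 of the 18 sites match, so the percent identity is 15/18 × 100 = 83.33%.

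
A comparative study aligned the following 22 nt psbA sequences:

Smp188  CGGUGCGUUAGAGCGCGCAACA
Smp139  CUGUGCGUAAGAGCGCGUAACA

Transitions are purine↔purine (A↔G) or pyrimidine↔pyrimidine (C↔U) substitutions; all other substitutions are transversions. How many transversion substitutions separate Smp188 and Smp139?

Differing sites — 2:G/U (Tv); 9:U/A (Tv); 18:C/U (Ti).
Of the 3 differences, 1 transition and 2 transversions, so the answer is 2.

2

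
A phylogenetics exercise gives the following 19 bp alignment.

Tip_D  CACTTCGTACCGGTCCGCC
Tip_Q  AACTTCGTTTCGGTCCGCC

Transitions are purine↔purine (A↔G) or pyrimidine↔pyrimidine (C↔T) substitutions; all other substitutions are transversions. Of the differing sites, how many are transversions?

The sequences differ at positions 1 (C/A, transversion), 9 (A/T, transversion), 10 (C/T, transition).
Of the 3 differences, 1 transition and 2 transversions, so the answer is 2.

2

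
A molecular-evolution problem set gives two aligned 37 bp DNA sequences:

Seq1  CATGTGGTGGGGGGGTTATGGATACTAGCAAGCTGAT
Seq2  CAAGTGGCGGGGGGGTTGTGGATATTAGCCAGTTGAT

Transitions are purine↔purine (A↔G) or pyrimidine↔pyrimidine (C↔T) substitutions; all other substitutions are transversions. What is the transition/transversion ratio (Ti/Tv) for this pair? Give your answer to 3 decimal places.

2.000

Differing sites — 3:T/A (Tv); 8:T/C (Ti); 18:A/G (Ti); 25:C/T (Ti); 30:A/C (Tv); 33:C/T (Ti).
Of the 6 differences, 4 transitions and 2 transversions, so Ti/Tv = 4/2 = 2.000.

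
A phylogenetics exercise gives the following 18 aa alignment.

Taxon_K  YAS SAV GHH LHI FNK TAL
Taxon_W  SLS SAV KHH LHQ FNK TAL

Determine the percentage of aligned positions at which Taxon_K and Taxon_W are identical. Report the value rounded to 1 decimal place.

Mismatches occur at site 1 (Y↔S), site 2 (A↔L), site 7 (G↔K), site 12 (I↔Q).
14 of the 18 sites match, so the percent identity is 14/18 × 100 = 77.8%.

77.8%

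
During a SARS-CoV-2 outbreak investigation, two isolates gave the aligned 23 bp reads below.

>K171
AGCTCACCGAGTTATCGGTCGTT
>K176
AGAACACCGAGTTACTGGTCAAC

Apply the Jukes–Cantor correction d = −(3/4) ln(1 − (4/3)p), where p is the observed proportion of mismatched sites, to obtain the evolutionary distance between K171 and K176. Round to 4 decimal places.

0.3904

The sequences differ at positions 3 (C/A), 4 (T/A), 15 (T/C), 16 (C/T), 21 (G/A), 22 (T/A), 23 (T/C).
p = 7/23 = 0.304348.
d = −0.75 · ln(1 − (4/3)·0.304348) = −0.75 · ln(0.594203) = −0.75 · (-0.520534) = 0.3904.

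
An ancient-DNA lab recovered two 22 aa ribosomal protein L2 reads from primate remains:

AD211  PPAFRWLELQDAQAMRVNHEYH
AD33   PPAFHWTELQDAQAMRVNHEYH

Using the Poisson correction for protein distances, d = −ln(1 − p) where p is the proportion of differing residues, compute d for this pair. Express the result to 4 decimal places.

0.0953

The sequences differ at positions 5 (R/H), 7 (L/T).
p = 2/22 = 0.090909.
d = −ln(1 − 0.090909) = −ln(0.909091) = 0.0953.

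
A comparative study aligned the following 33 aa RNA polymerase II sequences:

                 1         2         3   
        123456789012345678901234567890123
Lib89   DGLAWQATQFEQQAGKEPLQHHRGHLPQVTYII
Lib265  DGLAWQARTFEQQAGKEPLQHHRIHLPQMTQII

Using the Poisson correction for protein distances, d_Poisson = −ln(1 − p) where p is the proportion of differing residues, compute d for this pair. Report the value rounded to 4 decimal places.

Differing sites — 8:T/R; 9:Q/T; 24:G/I; 29:V/M; 31:Y/Q.
p = 5/33 = 0.151515.
d = −ln(1 − 0.151515) = −ln(0.848485) = 0.1643.

0.1643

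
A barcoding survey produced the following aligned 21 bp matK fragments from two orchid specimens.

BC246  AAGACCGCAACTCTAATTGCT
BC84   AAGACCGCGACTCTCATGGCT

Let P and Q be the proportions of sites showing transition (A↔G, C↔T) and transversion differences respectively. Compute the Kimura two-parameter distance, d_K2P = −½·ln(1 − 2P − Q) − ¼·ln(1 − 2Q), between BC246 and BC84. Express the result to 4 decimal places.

0.1585

Mismatches occur at site 9 (A/G, transition), site 15 (A/C, transversion), site 18 (T/G, transversion).
Of the 3 differences, 1 transition and 2 transversions over 21 sites: P = 1/21 = 0.047619, Q = 2/21 = 0.095238.
d = −0.5·ln(0.809524) − 0.25·ln(0.809524) = −0.5·(-0.211309) − 0.25·(-0.211309) = 0.1585.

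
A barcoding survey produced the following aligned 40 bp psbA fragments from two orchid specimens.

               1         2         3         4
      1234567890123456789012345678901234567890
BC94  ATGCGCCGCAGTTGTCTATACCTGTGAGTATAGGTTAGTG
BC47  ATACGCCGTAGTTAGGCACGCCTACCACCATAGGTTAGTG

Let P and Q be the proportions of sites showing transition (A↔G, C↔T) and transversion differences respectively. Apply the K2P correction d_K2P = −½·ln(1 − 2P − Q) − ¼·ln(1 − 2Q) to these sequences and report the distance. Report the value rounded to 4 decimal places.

The sequences differ at positions 3 (G/A, transition), 9 (C/T, transition), 14 (G/A, transition), 15 (T/G, transversion), 16 (C/G, transversion), 17 (T/C, transition), 19 (T/C, transition), 20 (A/G, transition), 24 (G/A, transition), 25 (T/C, transition), 26 (G/C, transversion), 28 (G/C, transversion), 29 (T/C, transition).
Of the 13 differences, 9 transitions and 4 transversions over 40 sites: P = 9/40 = 0.225000, Q = 4/40 = 0.100000.
d = −0.5·ln(0.450000) − 0.25·ln(0.800000) = −0.5·(-0.798508) − 0.25·(-0.223144) = 0.4550.

0.4550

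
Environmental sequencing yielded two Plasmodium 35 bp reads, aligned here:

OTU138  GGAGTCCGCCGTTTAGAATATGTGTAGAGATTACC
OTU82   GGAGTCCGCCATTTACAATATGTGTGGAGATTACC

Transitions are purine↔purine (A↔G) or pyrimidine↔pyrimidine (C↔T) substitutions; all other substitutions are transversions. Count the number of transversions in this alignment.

1

Differing sites — 11:G/A (Ti); 16:G/C (Tv); 26:A/G (Ti).
Of the 3 differences, 2 transitions and 1 transversion, so the answer is 1.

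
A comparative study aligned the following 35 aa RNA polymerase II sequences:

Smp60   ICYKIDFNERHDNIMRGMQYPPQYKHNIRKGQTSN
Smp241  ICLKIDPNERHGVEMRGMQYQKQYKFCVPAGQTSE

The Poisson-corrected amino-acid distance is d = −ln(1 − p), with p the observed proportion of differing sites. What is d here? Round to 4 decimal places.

The sequences differ at positions 3 (Y/L), 7 (F/P), 12 (D/G), 13 (N/V), 14 (I/E), 21 (P/Q), 22 (P/K), 26 (H/F), 27 (N/C), 28 (I/V), 29 (R/P), 30 (K/A), 35 (N/E).
p = 13/35 = 0.371429.
d = −ln(1 − 0.371429) = −ln(0.628571) = 0.4643.

0.4643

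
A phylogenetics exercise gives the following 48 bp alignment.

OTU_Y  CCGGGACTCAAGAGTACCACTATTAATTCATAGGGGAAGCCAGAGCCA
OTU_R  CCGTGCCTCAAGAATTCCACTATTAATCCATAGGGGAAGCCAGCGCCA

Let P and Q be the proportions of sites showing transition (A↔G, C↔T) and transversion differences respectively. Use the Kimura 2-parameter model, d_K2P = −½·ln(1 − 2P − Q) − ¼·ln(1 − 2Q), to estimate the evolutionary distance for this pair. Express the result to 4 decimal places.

The sequences differ at positions 4 (G/T, transversion), 6 (A/C, transversion), 14 (G/A, transition), 16 (A/T, transversion), 28 (T/C, transition), 44 (A/C, transversion).
Of the 6 differences, 2 transitions and 4 transversions over 48 sites: P = 2/48 = 0.041667, Q = 4/48 = 0.083333.
d = −0.5·ln(0.833333) − 0.25·ln(0.833334) = −0.5·(-0.182322) − 0.25·(-0.182321) = 0.1367.

0.1367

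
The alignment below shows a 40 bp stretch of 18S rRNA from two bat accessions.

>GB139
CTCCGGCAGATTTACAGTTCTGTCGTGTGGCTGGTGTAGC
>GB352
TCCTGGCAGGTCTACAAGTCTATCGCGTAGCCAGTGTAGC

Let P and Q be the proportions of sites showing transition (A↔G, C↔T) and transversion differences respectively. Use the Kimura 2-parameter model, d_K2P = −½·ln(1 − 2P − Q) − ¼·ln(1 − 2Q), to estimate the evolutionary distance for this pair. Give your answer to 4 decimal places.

Mismatches occur at site 1 (C→T, transition), site 2 (T→C, transition), site 4 (C→T, transition), site 10 (A→G, transition), site 12 (T→C, transition), site 17 (G→A, transition), site 18 (T→G, transversion), site 22 (G→A, transition), site 26 (T→C, transition), site 29 (G→A, transition), site 32 (T→C, transition), site 33 (G→A, transition).
Of the 12 differences, 11 transitions and 1 transversion over 40 sites: P = 11/40 = 0.275000, Q = 1/40 = 0.025000.
d = −0.5·ln(0.425000) − 0.25·ln(0.950000) = −0.5·(-0.855666) − 0.25·(-0.051293) = 0.4407.

0.4407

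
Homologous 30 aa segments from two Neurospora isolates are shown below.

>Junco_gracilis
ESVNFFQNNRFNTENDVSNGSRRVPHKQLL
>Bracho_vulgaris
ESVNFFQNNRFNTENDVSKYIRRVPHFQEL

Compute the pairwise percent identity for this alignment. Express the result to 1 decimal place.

Differing sites — 19:N/K; 20:G/Y; 21:S/I; 27:K/F; 29:L/E.
25 of the 30 sites match, so the percent identity is 25/30 × 100 = 83.3%.

83.3%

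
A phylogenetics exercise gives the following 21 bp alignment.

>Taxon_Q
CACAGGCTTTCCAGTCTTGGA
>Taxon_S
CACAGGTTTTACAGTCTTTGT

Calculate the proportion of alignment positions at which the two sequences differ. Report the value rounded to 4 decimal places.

0.1905

Differing sites — 7:C/T; 11:C/A; 19:G/T; 21:A/T.
There are 4 differences over 21 sites, so p = 4/21 = 0.1905.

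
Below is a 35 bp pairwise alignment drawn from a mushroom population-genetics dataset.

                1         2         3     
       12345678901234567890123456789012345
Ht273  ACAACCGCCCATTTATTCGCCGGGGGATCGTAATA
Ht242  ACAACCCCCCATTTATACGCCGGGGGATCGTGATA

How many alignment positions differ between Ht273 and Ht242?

Differing sites — 7:G/C; 17:T/A; 32:A/G.
That gives 3 mismatches out of 35 aligned sites, so the Hamming distance is 3.

3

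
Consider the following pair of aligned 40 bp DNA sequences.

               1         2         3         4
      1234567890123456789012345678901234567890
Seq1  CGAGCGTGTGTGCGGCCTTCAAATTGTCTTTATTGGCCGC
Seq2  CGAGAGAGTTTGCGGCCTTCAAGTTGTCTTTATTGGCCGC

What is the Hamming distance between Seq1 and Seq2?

4

Differing sites — 5:C/A; 7:T/A; 10:G/T; 23:A/G.
That gives 4 mismatches out of 40 aligned sites, so the Hamming distance is 4.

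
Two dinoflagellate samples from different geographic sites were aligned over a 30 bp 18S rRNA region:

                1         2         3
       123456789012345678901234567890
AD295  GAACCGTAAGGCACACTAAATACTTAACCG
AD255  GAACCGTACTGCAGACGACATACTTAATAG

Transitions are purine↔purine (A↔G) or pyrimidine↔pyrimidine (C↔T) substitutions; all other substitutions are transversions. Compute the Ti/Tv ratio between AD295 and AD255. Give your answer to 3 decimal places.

0.167

Differing sites — 9:A/C (Tv); 10:G/T (Tv); 14:C/G (Tv); 17:T/G (Tv); 19:A/C (Tv); 28:C/T (Ti); 29:C/A (Tv).
Of the 7 differences, 1 transition and 6 transversions, so Ti/Tv = 1/6 = 0.167.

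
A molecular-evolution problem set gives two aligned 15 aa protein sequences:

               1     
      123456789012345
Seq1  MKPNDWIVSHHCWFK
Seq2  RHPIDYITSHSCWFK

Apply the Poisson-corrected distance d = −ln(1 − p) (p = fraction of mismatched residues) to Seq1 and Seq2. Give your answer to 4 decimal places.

Differing sites — 1:M/R; 2:K/H; 4:N/I; 6:W/Y; 8:V/T; 11:H/S.
p = 6/15 = 0.400000.
d = −ln(1 − 0.400000) = −ln(0.600000) = 0.5108.

0.5108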